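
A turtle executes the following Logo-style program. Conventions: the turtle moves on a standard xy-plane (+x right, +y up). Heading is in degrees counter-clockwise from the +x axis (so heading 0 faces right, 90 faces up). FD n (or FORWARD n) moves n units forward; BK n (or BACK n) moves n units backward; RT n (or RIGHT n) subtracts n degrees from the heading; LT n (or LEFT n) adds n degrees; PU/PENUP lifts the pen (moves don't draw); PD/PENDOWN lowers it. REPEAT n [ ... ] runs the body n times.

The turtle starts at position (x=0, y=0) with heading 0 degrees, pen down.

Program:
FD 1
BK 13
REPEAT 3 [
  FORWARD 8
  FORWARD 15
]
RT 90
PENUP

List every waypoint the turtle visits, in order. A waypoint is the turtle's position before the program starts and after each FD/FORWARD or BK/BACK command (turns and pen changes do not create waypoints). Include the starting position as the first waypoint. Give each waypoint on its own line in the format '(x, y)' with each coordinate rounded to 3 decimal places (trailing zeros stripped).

Answer: (0, 0)
(1, 0)
(-12, 0)
(-4, 0)
(11, 0)
(19, 0)
(34, 0)
(42, 0)
(57, 0)

Derivation:
Executing turtle program step by step:
Start: pos=(0,0), heading=0, pen down
FD 1: (0,0) -> (1,0) [heading=0, draw]
BK 13: (1,0) -> (-12,0) [heading=0, draw]
REPEAT 3 [
  -- iteration 1/3 --
  FD 8: (-12,0) -> (-4,0) [heading=0, draw]
  FD 15: (-4,0) -> (11,0) [heading=0, draw]
  -- iteration 2/3 --
  FD 8: (11,0) -> (19,0) [heading=0, draw]
  FD 15: (19,0) -> (34,0) [heading=0, draw]
  -- iteration 3/3 --
  FD 8: (34,0) -> (42,0) [heading=0, draw]
  FD 15: (42,0) -> (57,0) [heading=0, draw]
]
RT 90: heading 0 -> 270
PU: pen up
Final: pos=(57,0), heading=270, 8 segment(s) drawn
Waypoints (9 total):
(0, 0)
(1, 0)
(-12, 0)
(-4, 0)
(11, 0)
(19, 0)
(34, 0)
(42, 0)
(57, 0)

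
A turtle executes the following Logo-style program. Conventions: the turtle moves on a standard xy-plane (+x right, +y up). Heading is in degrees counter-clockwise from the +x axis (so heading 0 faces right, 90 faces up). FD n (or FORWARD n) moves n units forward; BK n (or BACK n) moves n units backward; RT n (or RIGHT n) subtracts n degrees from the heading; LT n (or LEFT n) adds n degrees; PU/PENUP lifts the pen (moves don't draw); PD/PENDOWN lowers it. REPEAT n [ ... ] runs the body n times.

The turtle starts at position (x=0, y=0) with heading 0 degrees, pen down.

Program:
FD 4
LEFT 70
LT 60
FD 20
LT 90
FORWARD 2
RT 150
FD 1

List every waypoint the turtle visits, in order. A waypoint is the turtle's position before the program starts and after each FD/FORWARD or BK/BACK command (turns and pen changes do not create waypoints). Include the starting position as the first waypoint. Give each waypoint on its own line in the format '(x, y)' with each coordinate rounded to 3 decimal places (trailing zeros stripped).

Executing turtle program step by step:
Start: pos=(0,0), heading=0, pen down
FD 4: (0,0) -> (4,0) [heading=0, draw]
LT 70: heading 0 -> 70
LT 60: heading 70 -> 130
FD 20: (4,0) -> (-8.856,15.321) [heading=130, draw]
LT 90: heading 130 -> 220
FD 2: (-8.856,15.321) -> (-10.388,14.035) [heading=220, draw]
RT 150: heading 220 -> 70
FD 1: (-10.388,14.035) -> (-10.046,14.975) [heading=70, draw]
Final: pos=(-10.046,14.975), heading=70, 4 segment(s) drawn
Waypoints (5 total):
(0, 0)
(4, 0)
(-8.856, 15.321)
(-10.388, 14.035)
(-10.046, 14.975)

Answer: (0, 0)
(4, 0)
(-8.856, 15.321)
(-10.388, 14.035)
(-10.046, 14.975)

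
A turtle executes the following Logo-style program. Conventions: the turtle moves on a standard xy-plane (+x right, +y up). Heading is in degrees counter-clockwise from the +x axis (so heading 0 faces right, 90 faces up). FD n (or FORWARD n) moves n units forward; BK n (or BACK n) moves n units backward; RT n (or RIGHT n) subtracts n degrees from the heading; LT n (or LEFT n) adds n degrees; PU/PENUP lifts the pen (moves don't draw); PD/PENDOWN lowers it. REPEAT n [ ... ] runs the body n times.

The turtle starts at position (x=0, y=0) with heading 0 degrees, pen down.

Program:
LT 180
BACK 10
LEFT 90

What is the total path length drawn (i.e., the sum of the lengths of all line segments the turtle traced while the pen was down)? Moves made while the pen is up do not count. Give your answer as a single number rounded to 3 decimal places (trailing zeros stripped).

Executing turtle program step by step:
Start: pos=(0,0), heading=0, pen down
LT 180: heading 0 -> 180
BK 10: (0,0) -> (10,0) [heading=180, draw]
LT 90: heading 180 -> 270
Final: pos=(10,0), heading=270, 1 segment(s) drawn

Segment lengths:
  seg 1: (0,0) -> (10,0), length = 10
Total = 10

Answer: 10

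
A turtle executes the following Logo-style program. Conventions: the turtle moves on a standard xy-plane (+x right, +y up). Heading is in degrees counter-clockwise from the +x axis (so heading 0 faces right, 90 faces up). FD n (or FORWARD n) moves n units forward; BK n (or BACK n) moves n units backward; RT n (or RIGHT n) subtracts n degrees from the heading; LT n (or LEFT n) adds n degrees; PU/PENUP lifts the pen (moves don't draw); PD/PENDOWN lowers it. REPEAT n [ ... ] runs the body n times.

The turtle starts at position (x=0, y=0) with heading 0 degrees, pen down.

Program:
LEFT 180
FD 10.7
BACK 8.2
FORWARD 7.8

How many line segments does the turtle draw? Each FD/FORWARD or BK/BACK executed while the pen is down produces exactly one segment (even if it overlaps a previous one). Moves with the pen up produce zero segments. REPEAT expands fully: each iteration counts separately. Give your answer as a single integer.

Executing turtle program step by step:
Start: pos=(0,0), heading=0, pen down
LT 180: heading 0 -> 180
FD 10.7: (0,0) -> (-10.7,0) [heading=180, draw]
BK 8.2: (-10.7,0) -> (-2.5,0) [heading=180, draw]
FD 7.8: (-2.5,0) -> (-10.3,0) [heading=180, draw]
Final: pos=(-10.3,0), heading=180, 3 segment(s) drawn
Segments drawn: 3

Answer: 3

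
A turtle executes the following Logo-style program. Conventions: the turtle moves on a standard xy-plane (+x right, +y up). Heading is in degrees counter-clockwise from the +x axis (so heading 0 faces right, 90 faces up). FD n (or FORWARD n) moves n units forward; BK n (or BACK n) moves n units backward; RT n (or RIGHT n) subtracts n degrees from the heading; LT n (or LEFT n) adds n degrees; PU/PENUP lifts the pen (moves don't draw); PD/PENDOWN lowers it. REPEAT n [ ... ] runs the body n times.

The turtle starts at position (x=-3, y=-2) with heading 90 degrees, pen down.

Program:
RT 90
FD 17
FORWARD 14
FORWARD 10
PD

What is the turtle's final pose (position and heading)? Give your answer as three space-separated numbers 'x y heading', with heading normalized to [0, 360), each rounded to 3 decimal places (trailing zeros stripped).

Executing turtle program step by step:
Start: pos=(-3,-2), heading=90, pen down
RT 90: heading 90 -> 0
FD 17: (-3,-2) -> (14,-2) [heading=0, draw]
FD 14: (14,-2) -> (28,-2) [heading=0, draw]
FD 10: (28,-2) -> (38,-2) [heading=0, draw]
PD: pen down
Final: pos=(38,-2), heading=0, 3 segment(s) drawn

Answer: 38 -2 0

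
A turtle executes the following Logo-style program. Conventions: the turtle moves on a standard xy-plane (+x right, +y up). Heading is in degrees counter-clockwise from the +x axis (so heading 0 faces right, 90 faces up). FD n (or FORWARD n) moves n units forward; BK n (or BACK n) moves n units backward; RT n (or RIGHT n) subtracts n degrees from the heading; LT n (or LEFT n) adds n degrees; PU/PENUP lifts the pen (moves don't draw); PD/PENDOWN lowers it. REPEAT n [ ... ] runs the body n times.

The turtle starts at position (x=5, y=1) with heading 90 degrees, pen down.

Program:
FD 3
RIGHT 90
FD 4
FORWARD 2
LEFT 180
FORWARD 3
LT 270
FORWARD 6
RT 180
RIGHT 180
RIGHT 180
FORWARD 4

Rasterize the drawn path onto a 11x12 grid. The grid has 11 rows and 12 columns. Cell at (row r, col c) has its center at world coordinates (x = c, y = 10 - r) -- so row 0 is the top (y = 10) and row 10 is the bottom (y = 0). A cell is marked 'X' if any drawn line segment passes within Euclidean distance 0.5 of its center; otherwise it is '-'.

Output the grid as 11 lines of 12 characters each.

Segment 0: (5,1) -> (5,4)
Segment 1: (5,4) -> (9,4)
Segment 2: (9,4) -> (11,4)
Segment 3: (11,4) -> (8,4)
Segment 4: (8,4) -> (8,10)
Segment 5: (8,10) -> (8,6)

Answer: --------X---
--------X---
--------X---
--------X---
--------X---
--------X---
-----XXXXXXX
-----X------
-----X------
-----X------
------------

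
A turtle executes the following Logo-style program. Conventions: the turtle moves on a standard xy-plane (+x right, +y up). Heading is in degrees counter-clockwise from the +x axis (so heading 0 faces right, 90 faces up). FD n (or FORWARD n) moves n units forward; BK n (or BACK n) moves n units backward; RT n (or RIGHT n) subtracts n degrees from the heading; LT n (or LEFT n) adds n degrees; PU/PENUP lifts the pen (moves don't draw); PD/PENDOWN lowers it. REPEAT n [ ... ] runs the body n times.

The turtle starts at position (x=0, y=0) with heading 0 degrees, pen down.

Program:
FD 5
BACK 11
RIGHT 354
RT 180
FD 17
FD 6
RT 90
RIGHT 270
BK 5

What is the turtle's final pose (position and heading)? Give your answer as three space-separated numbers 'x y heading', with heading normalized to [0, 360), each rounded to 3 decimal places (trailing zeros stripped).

Executing turtle program step by step:
Start: pos=(0,0), heading=0, pen down
FD 5: (0,0) -> (5,0) [heading=0, draw]
BK 11: (5,0) -> (-6,0) [heading=0, draw]
RT 354: heading 0 -> 6
RT 180: heading 6 -> 186
FD 17: (-6,0) -> (-22.907,-1.777) [heading=186, draw]
FD 6: (-22.907,-1.777) -> (-28.874,-2.404) [heading=186, draw]
RT 90: heading 186 -> 96
RT 270: heading 96 -> 186
BK 5: (-28.874,-2.404) -> (-23.901,-1.882) [heading=186, draw]
Final: pos=(-23.901,-1.882), heading=186, 5 segment(s) drawn

Answer: -23.901 -1.882 186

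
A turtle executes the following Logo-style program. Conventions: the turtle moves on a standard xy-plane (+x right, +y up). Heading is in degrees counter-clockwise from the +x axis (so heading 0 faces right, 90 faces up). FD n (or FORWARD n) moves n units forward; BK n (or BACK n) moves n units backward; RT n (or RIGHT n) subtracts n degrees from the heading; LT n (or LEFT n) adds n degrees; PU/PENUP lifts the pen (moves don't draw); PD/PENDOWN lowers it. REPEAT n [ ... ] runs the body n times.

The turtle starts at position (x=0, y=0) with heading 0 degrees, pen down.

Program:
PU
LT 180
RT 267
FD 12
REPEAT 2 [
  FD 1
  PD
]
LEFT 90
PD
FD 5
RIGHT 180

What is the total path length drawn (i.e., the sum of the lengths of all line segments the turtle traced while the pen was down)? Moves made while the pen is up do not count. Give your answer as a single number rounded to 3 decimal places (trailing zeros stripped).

Executing turtle program step by step:
Start: pos=(0,0), heading=0, pen down
PU: pen up
LT 180: heading 0 -> 180
RT 267: heading 180 -> 273
FD 12: (0,0) -> (0.628,-11.984) [heading=273, move]
REPEAT 2 [
  -- iteration 1/2 --
  FD 1: (0.628,-11.984) -> (0.68,-12.982) [heading=273, move]
  PD: pen down
  -- iteration 2/2 --
  FD 1: (0.68,-12.982) -> (0.733,-13.981) [heading=273, draw]
  PD: pen down
]
LT 90: heading 273 -> 3
PD: pen down
FD 5: (0.733,-13.981) -> (5.726,-13.719) [heading=3, draw]
RT 180: heading 3 -> 183
Final: pos=(5.726,-13.719), heading=183, 2 segment(s) drawn

Segment lengths:
  seg 1: (0.68,-12.982) -> (0.733,-13.981), length = 1
  seg 2: (0.733,-13.981) -> (5.726,-13.719), length = 5
Total = 6

Answer: 6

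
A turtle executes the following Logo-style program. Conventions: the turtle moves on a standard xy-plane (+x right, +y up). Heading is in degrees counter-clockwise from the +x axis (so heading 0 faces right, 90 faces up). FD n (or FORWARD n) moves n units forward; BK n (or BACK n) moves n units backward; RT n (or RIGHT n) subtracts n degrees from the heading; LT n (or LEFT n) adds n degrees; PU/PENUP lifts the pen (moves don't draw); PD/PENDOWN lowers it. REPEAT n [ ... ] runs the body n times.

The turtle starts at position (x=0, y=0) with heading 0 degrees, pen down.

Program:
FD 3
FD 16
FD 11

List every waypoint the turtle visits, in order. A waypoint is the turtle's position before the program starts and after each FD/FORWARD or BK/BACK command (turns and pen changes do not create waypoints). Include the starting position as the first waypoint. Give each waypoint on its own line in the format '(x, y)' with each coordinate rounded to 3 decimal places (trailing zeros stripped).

Answer: (0, 0)
(3, 0)
(19, 0)
(30, 0)

Derivation:
Executing turtle program step by step:
Start: pos=(0,0), heading=0, pen down
FD 3: (0,0) -> (3,0) [heading=0, draw]
FD 16: (3,0) -> (19,0) [heading=0, draw]
FD 11: (19,0) -> (30,0) [heading=0, draw]
Final: pos=(30,0), heading=0, 3 segment(s) drawn
Waypoints (4 total):
(0, 0)
(3, 0)
(19, 0)
(30, 0)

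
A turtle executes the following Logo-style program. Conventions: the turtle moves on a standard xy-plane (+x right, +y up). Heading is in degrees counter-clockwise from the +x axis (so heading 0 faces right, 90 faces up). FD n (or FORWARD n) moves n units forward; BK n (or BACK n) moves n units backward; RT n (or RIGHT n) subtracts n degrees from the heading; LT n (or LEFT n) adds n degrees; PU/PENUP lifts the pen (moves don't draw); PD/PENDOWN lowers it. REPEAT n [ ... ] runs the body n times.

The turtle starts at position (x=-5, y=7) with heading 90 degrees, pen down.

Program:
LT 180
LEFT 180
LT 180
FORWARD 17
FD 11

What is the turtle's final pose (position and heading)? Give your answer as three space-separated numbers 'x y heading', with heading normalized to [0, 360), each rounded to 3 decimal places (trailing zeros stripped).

Executing turtle program step by step:
Start: pos=(-5,7), heading=90, pen down
LT 180: heading 90 -> 270
LT 180: heading 270 -> 90
LT 180: heading 90 -> 270
FD 17: (-5,7) -> (-5,-10) [heading=270, draw]
FD 11: (-5,-10) -> (-5,-21) [heading=270, draw]
Final: pos=(-5,-21), heading=270, 2 segment(s) drawn

Answer: -5 -21 270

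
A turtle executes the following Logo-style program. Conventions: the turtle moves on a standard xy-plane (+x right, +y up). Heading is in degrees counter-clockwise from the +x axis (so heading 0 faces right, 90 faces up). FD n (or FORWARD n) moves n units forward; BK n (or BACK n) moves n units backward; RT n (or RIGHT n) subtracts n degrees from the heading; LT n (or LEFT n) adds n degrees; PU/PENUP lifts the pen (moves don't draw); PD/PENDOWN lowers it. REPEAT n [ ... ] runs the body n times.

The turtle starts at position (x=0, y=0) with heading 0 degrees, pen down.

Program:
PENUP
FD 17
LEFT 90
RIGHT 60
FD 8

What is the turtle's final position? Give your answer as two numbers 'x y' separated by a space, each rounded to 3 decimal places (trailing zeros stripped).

Answer: 23.928 4

Derivation:
Executing turtle program step by step:
Start: pos=(0,0), heading=0, pen down
PU: pen up
FD 17: (0,0) -> (17,0) [heading=0, move]
LT 90: heading 0 -> 90
RT 60: heading 90 -> 30
FD 8: (17,0) -> (23.928,4) [heading=30, move]
Final: pos=(23.928,4), heading=30, 0 segment(s) drawn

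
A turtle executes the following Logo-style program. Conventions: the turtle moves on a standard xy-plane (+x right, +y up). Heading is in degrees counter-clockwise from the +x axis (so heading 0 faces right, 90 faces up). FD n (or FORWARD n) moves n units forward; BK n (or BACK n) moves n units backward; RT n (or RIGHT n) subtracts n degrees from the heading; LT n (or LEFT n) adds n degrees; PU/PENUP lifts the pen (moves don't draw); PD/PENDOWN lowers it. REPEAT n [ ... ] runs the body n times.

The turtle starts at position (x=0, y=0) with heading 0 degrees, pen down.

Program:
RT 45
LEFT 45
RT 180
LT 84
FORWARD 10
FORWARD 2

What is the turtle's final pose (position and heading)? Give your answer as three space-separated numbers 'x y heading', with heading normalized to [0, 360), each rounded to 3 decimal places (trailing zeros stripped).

Answer: -1.254 -11.934 264

Derivation:
Executing turtle program step by step:
Start: pos=(0,0), heading=0, pen down
RT 45: heading 0 -> 315
LT 45: heading 315 -> 0
RT 180: heading 0 -> 180
LT 84: heading 180 -> 264
FD 10: (0,0) -> (-1.045,-9.945) [heading=264, draw]
FD 2: (-1.045,-9.945) -> (-1.254,-11.934) [heading=264, draw]
Final: pos=(-1.254,-11.934), heading=264, 2 segment(s) drawn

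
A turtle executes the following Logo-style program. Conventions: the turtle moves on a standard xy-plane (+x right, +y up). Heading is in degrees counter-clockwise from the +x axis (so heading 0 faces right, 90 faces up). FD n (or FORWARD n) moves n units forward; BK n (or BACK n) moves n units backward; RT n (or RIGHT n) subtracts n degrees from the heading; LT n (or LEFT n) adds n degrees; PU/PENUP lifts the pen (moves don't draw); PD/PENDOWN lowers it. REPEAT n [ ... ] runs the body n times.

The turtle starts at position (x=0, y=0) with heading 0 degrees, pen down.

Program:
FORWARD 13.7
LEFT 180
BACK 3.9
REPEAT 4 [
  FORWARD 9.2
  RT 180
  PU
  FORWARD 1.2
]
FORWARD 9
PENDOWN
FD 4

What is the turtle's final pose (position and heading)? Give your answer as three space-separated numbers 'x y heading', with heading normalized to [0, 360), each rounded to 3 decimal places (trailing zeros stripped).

Answer: 4.6 0 180

Derivation:
Executing turtle program step by step:
Start: pos=(0,0), heading=0, pen down
FD 13.7: (0,0) -> (13.7,0) [heading=0, draw]
LT 180: heading 0 -> 180
BK 3.9: (13.7,0) -> (17.6,0) [heading=180, draw]
REPEAT 4 [
  -- iteration 1/4 --
  FD 9.2: (17.6,0) -> (8.4,0) [heading=180, draw]
  RT 180: heading 180 -> 0
  PU: pen up
  FD 1.2: (8.4,0) -> (9.6,0) [heading=0, move]
  -- iteration 2/4 --
  FD 9.2: (9.6,0) -> (18.8,0) [heading=0, move]
  RT 180: heading 0 -> 180
  PU: pen up
  FD 1.2: (18.8,0) -> (17.6,0) [heading=180, move]
  -- iteration 3/4 --
  FD 9.2: (17.6,0) -> (8.4,0) [heading=180, move]
  RT 180: heading 180 -> 0
  PU: pen up
  FD 1.2: (8.4,0) -> (9.6,0) [heading=0, move]
  -- iteration 4/4 --
  FD 9.2: (9.6,0) -> (18.8,0) [heading=0, move]
  RT 180: heading 0 -> 180
  PU: pen up
  FD 1.2: (18.8,0) -> (17.6,0) [heading=180, move]
]
FD 9: (17.6,0) -> (8.6,0) [heading=180, move]
PD: pen down
FD 4: (8.6,0) -> (4.6,0) [heading=180, draw]
Final: pos=(4.6,0), heading=180, 4 segment(s) drawn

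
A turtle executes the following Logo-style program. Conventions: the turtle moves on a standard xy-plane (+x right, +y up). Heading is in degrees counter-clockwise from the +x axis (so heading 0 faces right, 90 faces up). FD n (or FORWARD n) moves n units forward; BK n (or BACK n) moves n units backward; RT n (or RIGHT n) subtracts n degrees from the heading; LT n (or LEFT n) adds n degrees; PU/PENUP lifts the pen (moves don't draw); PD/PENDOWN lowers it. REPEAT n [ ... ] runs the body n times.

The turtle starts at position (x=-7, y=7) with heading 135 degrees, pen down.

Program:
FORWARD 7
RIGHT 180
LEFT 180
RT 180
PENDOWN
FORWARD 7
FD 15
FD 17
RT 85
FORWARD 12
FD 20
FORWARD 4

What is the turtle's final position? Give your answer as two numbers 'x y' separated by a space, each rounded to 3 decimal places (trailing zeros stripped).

Executing turtle program step by step:
Start: pos=(-7,7), heading=135, pen down
FD 7: (-7,7) -> (-11.95,11.95) [heading=135, draw]
RT 180: heading 135 -> 315
LT 180: heading 315 -> 135
RT 180: heading 135 -> 315
PD: pen down
FD 7: (-11.95,11.95) -> (-7,7) [heading=315, draw]
FD 15: (-7,7) -> (3.607,-3.607) [heading=315, draw]
FD 17: (3.607,-3.607) -> (15.627,-15.627) [heading=315, draw]
RT 85: heading 315 -> 230
FD 12: (15.627,-15.627) -> (7.914,-24.82) [heading=230, draw]
FD 20: (7.914,-24.82) -> (-4.942,-40.141) [heading=230, draw]
FD 4: (-4.942,-40.141) -> (-7.513,-43.205) [heading=230, draw]
Final: pos=(-7.513,-43.205), heading=230, 7 segment(s) drawn

Answer: -7.513 -43.205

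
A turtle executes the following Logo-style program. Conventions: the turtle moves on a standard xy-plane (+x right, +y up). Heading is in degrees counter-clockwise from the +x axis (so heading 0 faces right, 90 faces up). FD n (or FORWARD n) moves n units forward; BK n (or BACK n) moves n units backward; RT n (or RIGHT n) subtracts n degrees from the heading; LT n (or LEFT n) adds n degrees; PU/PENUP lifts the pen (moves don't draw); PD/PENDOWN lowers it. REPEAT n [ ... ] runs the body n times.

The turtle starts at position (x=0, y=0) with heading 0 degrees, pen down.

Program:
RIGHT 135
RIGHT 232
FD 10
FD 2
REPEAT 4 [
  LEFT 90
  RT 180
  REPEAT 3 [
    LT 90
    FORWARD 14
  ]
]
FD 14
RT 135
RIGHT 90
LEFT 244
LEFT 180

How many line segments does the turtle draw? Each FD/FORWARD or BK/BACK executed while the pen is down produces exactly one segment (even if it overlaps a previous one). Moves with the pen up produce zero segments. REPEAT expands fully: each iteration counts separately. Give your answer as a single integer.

Answer: 15

Derivation:
Executing turtle program step by step:
Start: pos=(0,0), heading=0, pen down
RT 135: heading 0 -> 225
RT 232: heading 225 -> 353
FD 10: (0,0) -> (9.925,-1.219) [heading=353, draw]
FD 2: (9.925,-1.219) -> (11.911,-1.462) [heading=353, draw]
REPEAT 4 [
  -- iteration 1/4 --
  LT 90: heading 353 -> 83
  RT 180: heading 83 -> 263
  REPEAT 3 [
    -- iteration 1/3 --
    LT 90: heading 263 -> 353
    FD 14: (11.911,-1.462) -> (25.806,-3.169) [heading=353, draw]
    -- iteration 2/3 --
    LT 90: heading 353 -> 83
    FD 14: (25.806,-3.169) -> (27.512,10.727) [heading=83, draw]
    -- iteration 3/3 --
    LT 90: heading 83 -> 173
    FD 14: (27.512,10.727) -> (13.617,12.433) [heading=173, draw]
  ]
  -- iteration 2/4 --
  LT 90: heading 173 -> 263
  RT 180: heading 263 -> 83
  REPEAT 3 [
    -- iteration 1/3 --
    LT 90: heading 83 -> 173
    FD 14: (13.617,12.433) -> (-0.279,14.139) [heading=173, draw]
    -- iteration 2/3 --
    LT 90: heading 173 -> 263
    FD 14: (-0.279,14.139) -> (-1.985,0.244) [heading=263, draw]
    -- iteration 3/3 --
    LT 90: heading 263 -> 353
    FD 14: (-1.985,0.244) -> (11.911,-1.462) [heading=353, draw]
  ]
  -- iteration 3/4 --
  LT 90: heading 353 -> 83
  RT 180: heading 83 -> 263
  REPEAT 3 [
    -- iteration 1/3 --
    LT 90: heading 263 -> 353
    FD 14: (11.911,-1.462) -> (25.806,-3.169) [heading=353, draw]
    -- iteration 2/3 --
    LT 90: heading 353 -> 83
    FD 14: (25.806,-3.169) -> (27.512,10.727) [heading=83, draw]
    -- iteration 3/3 --
    LT 90: heading 83 -> 173
    FD 14: (27.512,10.727) -> (13.617,12.433) [heading=173, draw]
  ]
  -- iteration 4/4 --
  LT 90: heading 173 -> 263
  RT 180: heading 263 -> 83
  REPEAT 3 [
    -- iteration 1/3 --
    LT 90: heading 83 -> 173
    FD 14: (13.617,12.433) -> (-0.279,14.139) [heading=173, draw]
    -- iteration 2/3 --
    LT 90: heading 173 -> 263
    FD 14: (-0.279,14.139) -> (-1.985,0.244) [heading=263, draw]
    -- iteration 3/3 --
    LT 90: heading 263 -> 353
    FD 14: (-1.985,0.244) -> (11.911,-1.462) [heading=353, draw]
  ]
]
FD 14: (11.911,-1.462) -> (25.806,-3.169) [heading=353, draw]
RT 135: heading 353 -> 218
RT 90: heading 218 -> 128
LT 244: heading 128 -> 12
LT 180: heading 12 -> 192
Final: pos=(25.806,-3.169), heading=192, 15 segment(s) drawn
Segments drawn: 15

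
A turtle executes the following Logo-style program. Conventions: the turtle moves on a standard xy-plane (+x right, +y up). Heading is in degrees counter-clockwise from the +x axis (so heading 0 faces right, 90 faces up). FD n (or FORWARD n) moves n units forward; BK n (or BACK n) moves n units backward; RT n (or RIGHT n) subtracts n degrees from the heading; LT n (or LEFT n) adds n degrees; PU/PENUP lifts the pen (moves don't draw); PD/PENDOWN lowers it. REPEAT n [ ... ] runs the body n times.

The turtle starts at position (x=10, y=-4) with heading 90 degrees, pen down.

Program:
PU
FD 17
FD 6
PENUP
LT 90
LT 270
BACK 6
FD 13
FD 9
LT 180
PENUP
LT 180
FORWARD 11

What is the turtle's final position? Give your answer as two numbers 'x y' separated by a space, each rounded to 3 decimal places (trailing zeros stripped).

Answer: 10 46

Derivation:
Executing turtle program step by step:
Start: pos=(10,-4), heading=90, pen down
PU: pen up
FD 17: (10,-4) -> (10,13) [heading=90, move]
FD 6: (10,13) -> (10,19) [heading=90, move]
PU: pen up
LT 90: heading 90 -> 180
LT 270: heading 180 -> 90
BK 6: (10,19) -> (10,13) [heading=90, move]
FD 13: (10,13) -> (10,26) [heading=90, move]
FD 9: (10,26) -> (10,35) [heading=90, move]
LT 180: heading 90 -> 270
PU: pen up
LT 180: heading 270 -> 90
FD 11: (10,35) -> (10,46) [heading=90, move]
Final: pos=(10,46), heading=90, 0 segment(s) drawn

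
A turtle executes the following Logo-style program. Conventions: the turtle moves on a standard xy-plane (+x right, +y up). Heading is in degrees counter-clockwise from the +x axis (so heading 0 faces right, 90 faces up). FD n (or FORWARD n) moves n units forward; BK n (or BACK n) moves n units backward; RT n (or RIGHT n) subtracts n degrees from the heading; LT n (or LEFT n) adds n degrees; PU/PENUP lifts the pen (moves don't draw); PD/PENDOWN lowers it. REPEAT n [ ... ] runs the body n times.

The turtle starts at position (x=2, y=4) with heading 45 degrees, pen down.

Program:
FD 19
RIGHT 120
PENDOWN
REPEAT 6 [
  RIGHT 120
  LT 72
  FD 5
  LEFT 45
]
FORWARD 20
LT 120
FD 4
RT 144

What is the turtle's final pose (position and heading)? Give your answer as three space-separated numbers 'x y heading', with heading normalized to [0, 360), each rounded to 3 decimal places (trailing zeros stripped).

Answer: -1.453 -23.443 243

Derivation:
Executing turtle program step by step:
Start: pos=(2,4), heading=45, pen down
FD 19: (2,4) -> (15.435,17.435) [heading=45, draw]
RT 120: heading 45 -> 285
PD: pen down
REPEAT 6 [
  -- iteration 1/6 --
  RT 120: heading 285 -> 165
  LT 72: heading 165 -> 237
  FD 5: (15.435,17.435) -> (12.712,13.242) [heading=237, draw]
  LT 45: heading 237 -> 282
  -- iteration 2/6 --
  RT 120: heading 282 -> 162
  LT 72: heading 162 -> 234
  FD 5: (12.712,13.242) -> (9.773,9.197) [heading=234, draw]
  LT 45: heading 234 -> 279
  -- iteration 3/6 --
  RT 120: heading 279 -> 159
  LT 72: heading 159 -> 231
  FD 5: (9.773,9.197) -> (6.626,5.311) [heading=231, draw]
  LT 45: heading 231 -> 276
  -- iteration 4/6 --
  RT 120: heading 276 -> 156
  LT 72: heading 156 -> 228
  FD 5: (6.626,5.311) -> (3.281,1.595) [heading=228, draw]
  LT 45: heading 228 -> 273
  -- iteration 5/6 --
  RT 120: heading 273 -> 153
  LT 72: heading 153 -> 225
  FD 5: (3.281,1.595) -> (-0.255,-1.94) [heading=225, draw]
  LT 45: heading 225 -> 270
  -- iteration 6/6 --
  RT 120: heading 270 -> 150
  LT 72: heading 150 -> 222
  FD 5: (-0.255,-1.94) -> (-3.971,-5.286) [heading=222, draw]
  LT 45: heading 222 -> 267
]
FD 20: (-3.971,-5.286) -> (-5.017,-25.259) [heading=267, draw]
LT 120: heading 267 -> 27
FD 4: (-5.017,-25.259) -> (-1.453,-23.443) [heading=27, draw]
RT 144: heading 27 -> 243
Final: pos=(-1.453,-23.443), heading=243, 9 segment(s) drawn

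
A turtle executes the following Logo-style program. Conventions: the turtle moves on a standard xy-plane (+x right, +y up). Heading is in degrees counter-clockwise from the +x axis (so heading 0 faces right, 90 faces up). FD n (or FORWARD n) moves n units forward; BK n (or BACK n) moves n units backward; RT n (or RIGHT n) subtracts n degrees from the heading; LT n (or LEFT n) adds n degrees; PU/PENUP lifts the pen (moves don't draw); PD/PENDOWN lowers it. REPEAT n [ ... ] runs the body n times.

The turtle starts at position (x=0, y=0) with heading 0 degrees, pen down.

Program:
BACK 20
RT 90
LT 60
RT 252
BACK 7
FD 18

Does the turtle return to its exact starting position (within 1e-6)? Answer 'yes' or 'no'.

Executing turtle program step by step:
Start: pos=(0,0), heading=0, pen down
BK 20: (0,0) -> (-20,0) [heading=0, draw]
RT 90: heading 0 -> 270
LT 60: heading 270 -> 330
RT 252: heading 330 -> 78
BK 7: (-20,0) -> (-21.455,-6.847) [heading=78, draw]
FD 18: (-21.455,-6.847) -> (-17.713,10.76) [heading=78, draw]
Final: pos=(-17.713,10.76), heading=78, 3 segment(s) drawn

Start position: (0, 0)
Final position: (-17.713, 10.76)
Distance = 20.725; >= 1e-6 -> NOT closed

Answer: no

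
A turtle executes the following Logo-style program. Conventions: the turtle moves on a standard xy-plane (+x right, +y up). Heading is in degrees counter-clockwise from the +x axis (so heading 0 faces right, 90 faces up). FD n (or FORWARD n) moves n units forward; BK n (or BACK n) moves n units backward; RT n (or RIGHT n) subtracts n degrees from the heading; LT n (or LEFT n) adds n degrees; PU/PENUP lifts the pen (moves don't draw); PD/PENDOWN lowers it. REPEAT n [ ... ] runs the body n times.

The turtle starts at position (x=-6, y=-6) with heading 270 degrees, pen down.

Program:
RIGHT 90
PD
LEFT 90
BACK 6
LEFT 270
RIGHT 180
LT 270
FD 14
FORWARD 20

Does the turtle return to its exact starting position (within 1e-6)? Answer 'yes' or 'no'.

Answer: no

Derivation:
Executing turtle program step by step:
Start: pos=(-6,-6), heading=270, pen down
RT 90: heading 270 -> 180
PD: pen down
LT 90: heading 180 -> 270
BK 6: (-6,-6) -> (-6,0) [heading=270, draw]
LT 270: heading 270 -> 180
RT 180: heading 180 -> 0
LT 270: heading 0 -> 270
FD 14: (-6,0) -> (-6,-14) [heading=270, draw]
FD 20: (-6,-14) -> (-6,-34) [heading=270, draw]
Final: pos=(-6,-34), heading=270, 3 segment(s) drawn

Start position: (-6, -6)
Final position: (-6, -34)
Distance = 28; >= 1e-6 -> NOT closed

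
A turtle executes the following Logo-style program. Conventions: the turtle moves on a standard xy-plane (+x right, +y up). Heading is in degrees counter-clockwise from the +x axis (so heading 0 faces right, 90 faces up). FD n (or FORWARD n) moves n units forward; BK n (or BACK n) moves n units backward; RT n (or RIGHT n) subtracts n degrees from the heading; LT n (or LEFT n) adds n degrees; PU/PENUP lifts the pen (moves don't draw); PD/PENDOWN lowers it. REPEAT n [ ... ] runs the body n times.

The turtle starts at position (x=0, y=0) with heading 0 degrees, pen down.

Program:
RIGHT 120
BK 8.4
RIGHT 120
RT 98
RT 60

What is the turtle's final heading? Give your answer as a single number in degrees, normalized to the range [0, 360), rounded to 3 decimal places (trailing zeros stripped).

Answer: 322

Derivation:
Executing turtle program step by step:
Start: pos=(0,0), heading=0, pen down
RT 120: heading 0 -> 240
BK 8.4: (0,0) -> (4.2,7.275) [heading=240, draw]
RT 120: heading 240 -> 120
RT 98: heading 120 -> 22
RT 60: heading 22 -> 322
Final: pos=(4.2,7.275), heading=322, 1 segment(s) drawn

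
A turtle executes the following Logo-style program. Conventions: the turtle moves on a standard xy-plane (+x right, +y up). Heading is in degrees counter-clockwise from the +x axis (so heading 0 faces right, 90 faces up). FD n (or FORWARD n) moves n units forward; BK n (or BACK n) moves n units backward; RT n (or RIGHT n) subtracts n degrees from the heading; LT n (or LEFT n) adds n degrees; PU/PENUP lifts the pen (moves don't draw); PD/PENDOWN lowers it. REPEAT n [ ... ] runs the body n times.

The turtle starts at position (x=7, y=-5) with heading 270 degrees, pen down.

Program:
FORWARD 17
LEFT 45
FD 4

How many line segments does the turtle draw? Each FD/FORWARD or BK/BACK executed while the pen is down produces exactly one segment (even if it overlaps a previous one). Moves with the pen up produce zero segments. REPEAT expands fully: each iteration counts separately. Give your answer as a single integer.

Answer: 2

Derivation:
Executing turtle program step by step:
Start: pos=(7,-5), heading=270, pen down
FD 17: (7,-5) -> (7,-22) [heading=270, draw]
LT 45: heading 270 -> 315
FD 4: (7,-22) -> (9.828,-24.828) [heading=315, draw]
Final: pos=(9.828,-24.828), heading=315, 2 segment(s) drawn
Segments drawn: 2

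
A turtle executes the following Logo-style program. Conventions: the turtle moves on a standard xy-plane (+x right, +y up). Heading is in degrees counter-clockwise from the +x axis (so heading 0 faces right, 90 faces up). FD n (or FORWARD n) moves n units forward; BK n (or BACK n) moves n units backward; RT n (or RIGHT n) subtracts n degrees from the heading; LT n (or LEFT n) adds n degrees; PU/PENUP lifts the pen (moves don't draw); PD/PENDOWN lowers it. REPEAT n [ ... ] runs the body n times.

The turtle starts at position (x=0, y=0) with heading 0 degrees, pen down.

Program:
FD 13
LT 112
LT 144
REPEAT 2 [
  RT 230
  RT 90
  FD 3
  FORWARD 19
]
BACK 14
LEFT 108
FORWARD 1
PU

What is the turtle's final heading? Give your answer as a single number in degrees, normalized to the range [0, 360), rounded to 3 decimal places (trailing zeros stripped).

Executing turtle program step by step:
Start: pos=(0,0), heading=0, pen down
FD 13: (0,0) -> (13,0) [heading=0, draw]
LT 112: heading 0 -> 112
LT 144: heading 112 -> 256
REPEAT 2 [
  -- iteration 1/2 --
  RT 230: heading 256 -> 26
  RT 90: heading 26 -> 296
  FD 3: (13,0) -> (14.315,-2.696) [heading=296, draw]
  FD 19: (14.315,-2.696) -> (22.644,-19.773) [heading=296, draw]
  -- iteration 2/2 --
  RT 230: heading 296 -> 66
  RT 90: heading 66 -> 336
  FD 3: (22.644,-19.773) -> (25.385,-20.994) [heading=336, draw]
  FD 19: (25.385,-20.994) -> (42.742,-28.722) [heading=336, draw]
]
BK 14: (42.742,-28.722) -> (29.953,-23.027) [heading=336, draw]
LT 108: heading 336 -> 84
FD 1: (29.953,-23.027) -> (30.057,-22.033) [heading=84, draw]
PU: pen up
Final: pos=(30.057,-22.033), heading=84, 7 segment(s) drawn

Answer: 84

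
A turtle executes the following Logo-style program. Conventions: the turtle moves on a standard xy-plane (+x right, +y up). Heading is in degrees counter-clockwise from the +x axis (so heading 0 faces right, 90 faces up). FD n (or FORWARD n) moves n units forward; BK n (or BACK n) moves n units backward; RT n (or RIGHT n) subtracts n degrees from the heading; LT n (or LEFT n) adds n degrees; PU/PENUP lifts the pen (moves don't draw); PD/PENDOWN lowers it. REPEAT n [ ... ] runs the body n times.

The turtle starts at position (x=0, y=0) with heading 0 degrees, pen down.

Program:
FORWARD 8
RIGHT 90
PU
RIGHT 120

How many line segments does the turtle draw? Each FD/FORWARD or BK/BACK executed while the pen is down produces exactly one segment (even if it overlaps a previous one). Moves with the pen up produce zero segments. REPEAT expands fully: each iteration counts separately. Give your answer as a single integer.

Answer: 1

Derivation:
Executing turtle program step by step:
Start: pos=(0,0), heading=0, pen down
FD 8: (0,0) -> (8,0) [heading=0, draw]
RT 90: heading 0 -> 270
PU: pen up
RT 120: heading 270 -> 150
Final: pos=(8,0), heading=150, 1 segment(s) drawn
Segments drawn: 1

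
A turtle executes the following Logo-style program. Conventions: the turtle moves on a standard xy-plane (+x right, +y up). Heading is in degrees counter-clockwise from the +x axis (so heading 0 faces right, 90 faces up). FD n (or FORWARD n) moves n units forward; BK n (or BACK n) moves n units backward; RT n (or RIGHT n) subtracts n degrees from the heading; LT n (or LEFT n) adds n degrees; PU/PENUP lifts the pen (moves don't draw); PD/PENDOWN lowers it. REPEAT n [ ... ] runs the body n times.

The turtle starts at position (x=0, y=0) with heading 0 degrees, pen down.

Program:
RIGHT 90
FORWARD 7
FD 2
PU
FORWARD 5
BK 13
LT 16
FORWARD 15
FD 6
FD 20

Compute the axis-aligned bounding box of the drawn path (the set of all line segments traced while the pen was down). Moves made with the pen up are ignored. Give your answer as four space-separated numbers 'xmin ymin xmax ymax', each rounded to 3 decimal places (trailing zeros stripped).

Executing turtle program step by step:
Start: pos=(0,0), heading=0, pen down
RT 90: heading 0 -> 270
FD 7: (0,0) -> (0,-7) [heading=270, draw]
FD 2: (0,-7) -> (0,-9) [heading=270, draw]
PU: pen up
FD 5: (0,-9) -> (0,-14) [heading=270, move]
BK 13: (0,-14) -> (0,-1) [heading=270, move]
LT 16: heading 270 -> 286
FD 15: (0,-1) -> (4.135,-15.419) [heading=286, move]
FD 6: (4.135,-15.419) -> (5.788,-21.186) [heading=286, move]
FD 20: (5.788,-21.186) -> (11.301,-40.412) [heading=286, move]
Final: pos=(11.301,-40.412), heading=286, 2 segment(s) drawn

Segment endpoints: x in {0, 0, 0}, y in {-9, -7, 0}
xmin=0, ymin=-9, xmax=0, ymax=0

Answer: 0 -9 0 0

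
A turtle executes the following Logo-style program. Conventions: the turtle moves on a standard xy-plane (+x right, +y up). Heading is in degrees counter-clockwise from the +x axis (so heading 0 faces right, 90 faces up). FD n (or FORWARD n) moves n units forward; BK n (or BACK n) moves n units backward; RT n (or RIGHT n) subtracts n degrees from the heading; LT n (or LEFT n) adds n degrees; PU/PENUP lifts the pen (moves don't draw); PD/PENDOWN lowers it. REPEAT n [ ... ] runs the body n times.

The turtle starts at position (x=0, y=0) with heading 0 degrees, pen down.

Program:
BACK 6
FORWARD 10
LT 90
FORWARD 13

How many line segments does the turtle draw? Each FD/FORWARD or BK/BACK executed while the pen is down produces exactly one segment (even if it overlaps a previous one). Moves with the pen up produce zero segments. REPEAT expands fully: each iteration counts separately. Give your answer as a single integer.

Executing turtle program step by step:
Start: pos=(0,0), heading=0, pen down
BK 6: (0,0) -> (-6,0) [heading=0, draw]
FD 10: (-6,0) -> (4,0) [heading=0, draw]
LT 90: heading 0 -> 90
FD 13: (4,0) -> (4,13) [heading=90, draw]
Final: pos=(4,13), heading=90, 3 segment(s) drawn
Segments drawn: 3

Answer: 3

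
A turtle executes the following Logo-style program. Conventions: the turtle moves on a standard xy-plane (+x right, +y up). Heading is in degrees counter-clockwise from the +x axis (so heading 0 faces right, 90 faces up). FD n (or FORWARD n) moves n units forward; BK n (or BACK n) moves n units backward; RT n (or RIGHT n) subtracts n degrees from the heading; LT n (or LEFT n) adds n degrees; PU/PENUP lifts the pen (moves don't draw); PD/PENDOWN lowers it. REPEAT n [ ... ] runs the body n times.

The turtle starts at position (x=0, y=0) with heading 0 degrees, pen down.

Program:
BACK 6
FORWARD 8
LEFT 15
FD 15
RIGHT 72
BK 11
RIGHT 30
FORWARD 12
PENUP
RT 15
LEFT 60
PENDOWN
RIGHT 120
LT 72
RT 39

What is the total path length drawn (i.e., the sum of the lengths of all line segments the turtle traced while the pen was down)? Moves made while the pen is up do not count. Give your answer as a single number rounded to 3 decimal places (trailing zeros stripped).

Answer: 52

Derivation:
Executing turtle program step by step:
Start: pos=(0,0), heading=0, pen down
BK 6: (0,0) -> (-6,0) [heading=0, draw]
FD 8: (-6,0) -> (2,0) [heading=0, draw]
LT 15: heading 0 -> 15
FD 15: (2,0) -> (16.489,3.882) [heading=15, draw]
RT 72: heading 15 -> 303
BK 11: (16.489,3.882) -> (10.498,13.108) [heading=303, draw]
RT 30: heading 303 -> 273
FD 12: (10.498,13.108) -> (11.126,1.124) [heading=273, draw]
PU: pen up
RT 15: heading 273 -> 258
LT 60: heading 258 -> 318
PD: pen down
RT 120: heading 318 -> 198
LT 72: heading 198 -> 270
RT 39: heading 270 -> 231
Final: pos=(11.126,1.124), heading=231, 5 segment(s) drawn

Segment lengths:
  seg 1: (0,0) -> (-6,0), length = 6
  seg 2: (-6,0) -> (2,0), length = 8
  seg 3: (2,0) -> (16.489,3.882), length = 15
  seg 4: (16.489,3.882) -> (10.498,13.108), length = 11
  seg 5: (10.498,13.108) -> (11.126,1.124), length = 12
Total = 52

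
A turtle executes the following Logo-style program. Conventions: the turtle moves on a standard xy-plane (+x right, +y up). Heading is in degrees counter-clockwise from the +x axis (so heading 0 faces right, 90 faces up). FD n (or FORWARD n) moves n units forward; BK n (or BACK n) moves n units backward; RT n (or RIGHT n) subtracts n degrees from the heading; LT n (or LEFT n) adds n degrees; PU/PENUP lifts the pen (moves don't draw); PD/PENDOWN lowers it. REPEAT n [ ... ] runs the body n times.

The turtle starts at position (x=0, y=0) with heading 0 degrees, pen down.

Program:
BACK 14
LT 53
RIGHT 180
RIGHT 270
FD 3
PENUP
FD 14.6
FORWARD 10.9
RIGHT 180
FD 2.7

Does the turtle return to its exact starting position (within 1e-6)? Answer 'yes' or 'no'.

Executing turtle program step by step:
Start: pos=(0,0), heading=0, pen down
BK 14: (0,0) -> (-14,0) [heading=0, draw]
LT 53: heading 0 -> 53
RT 180: heading 53 -> 233
RT 270: heading 233 -> 323
FD 3: (-14,0) -> (-11.604,-1.805) [heading=323, draw]
PU: pen up
FD 14.6: (-11.604,-1.805) -> (0.056,-10.592) [heading=323, move]
FD 10.9: (0.056,-10.592) -> (8.761,-17.152) [heading=323, move]
RT 180: heading 323 -> 143
FD 2.7: (8.761,-17.152) -> (6.605,-15.527) [heading=143, move]
Final: pos=(6.605,-15.527), heading=143, 2 segment(s) drawn

Start position: (0, 0)
Final position: (6.605, -15.527)
Distance = 16.873; >= 1e-6 -> NOT closed

Answer: no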